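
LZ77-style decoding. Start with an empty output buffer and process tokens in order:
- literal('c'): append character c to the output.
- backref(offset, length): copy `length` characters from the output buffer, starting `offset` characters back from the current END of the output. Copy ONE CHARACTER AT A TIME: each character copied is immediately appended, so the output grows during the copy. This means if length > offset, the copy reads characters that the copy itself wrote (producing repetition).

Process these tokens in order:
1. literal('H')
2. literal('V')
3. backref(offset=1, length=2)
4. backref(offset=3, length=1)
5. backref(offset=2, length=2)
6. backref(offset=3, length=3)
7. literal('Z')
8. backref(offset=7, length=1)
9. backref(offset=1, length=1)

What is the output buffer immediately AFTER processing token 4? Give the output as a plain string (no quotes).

Answer: HVVVV

Derivation:
Token 1: literal('H'). Output: "H"
Token 2: literal('V'). Output: "HV"
Token 3: backref(off=1, len=2) (overlapping!). Copied 'VV' from pos 1. Output: "HVVV"
Token 4: backref(off=3, len=1). Copied 'V' from pos 1. Output: "HVVVV"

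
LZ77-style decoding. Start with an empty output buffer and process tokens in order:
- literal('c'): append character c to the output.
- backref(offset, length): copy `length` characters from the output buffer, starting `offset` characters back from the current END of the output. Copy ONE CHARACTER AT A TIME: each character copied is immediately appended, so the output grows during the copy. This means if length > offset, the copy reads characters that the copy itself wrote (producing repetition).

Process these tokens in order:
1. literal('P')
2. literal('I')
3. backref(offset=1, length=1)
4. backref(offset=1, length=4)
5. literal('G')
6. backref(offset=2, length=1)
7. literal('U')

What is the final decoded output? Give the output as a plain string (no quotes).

Answer: PIIIIIIGIU

Derivation:
Token 1: literal('P'). Output: "P"
Token 2: literal('I'). Output: "PI"
Token 3: backref(off=1, len=1). Copied 'I' from pos 1. Output: "PII"
Token 4: backref(off=1, len=4) (overlapping!). Copied 'IIII' from pos 2. Output: "PIIIIII"
Token 5: literal('G'). Output: "PIIIIIIG"
Token 6: backref(off=2, len=1). Copied 'I' from pos 6. Output: "PIIIIIIGI"
Token 7: literal('U'). Output: "PIIIIIIGIU"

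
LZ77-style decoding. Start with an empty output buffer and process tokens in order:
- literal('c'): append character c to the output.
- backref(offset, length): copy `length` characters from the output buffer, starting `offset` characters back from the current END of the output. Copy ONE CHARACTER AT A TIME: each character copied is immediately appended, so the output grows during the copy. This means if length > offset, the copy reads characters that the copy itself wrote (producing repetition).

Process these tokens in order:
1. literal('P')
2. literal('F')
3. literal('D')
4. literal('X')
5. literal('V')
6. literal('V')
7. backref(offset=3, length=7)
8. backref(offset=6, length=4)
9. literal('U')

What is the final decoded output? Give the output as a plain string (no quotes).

Token 1: literal('P'). Output: "P"
Token 2: literal('F'). Output: "PF"
Token 3: literal('D'). Output: "PFD"
Token 4: literal('X'). Output: "PFDX"
Token 5: literal('V'). Output: "PFDXV"
Token 6: literal('V'). Output: "PFDXVV"
Token 7: backref(off=3, len=7) (overlapping!). Copied 'XVVXVVX' from pos 3. Output: "PFDXVVXVVXVVX"
Token 8: backref(off=6, len=4). Copied 'VVXV' from pos 7. Output: "PFDXVVXVVXVVXVVXV"
Token 9: literal('U'). Output: "PFDXVVXVVXVVXVVXVU"

Answer: PFDXVVXVVXVVXVVXVU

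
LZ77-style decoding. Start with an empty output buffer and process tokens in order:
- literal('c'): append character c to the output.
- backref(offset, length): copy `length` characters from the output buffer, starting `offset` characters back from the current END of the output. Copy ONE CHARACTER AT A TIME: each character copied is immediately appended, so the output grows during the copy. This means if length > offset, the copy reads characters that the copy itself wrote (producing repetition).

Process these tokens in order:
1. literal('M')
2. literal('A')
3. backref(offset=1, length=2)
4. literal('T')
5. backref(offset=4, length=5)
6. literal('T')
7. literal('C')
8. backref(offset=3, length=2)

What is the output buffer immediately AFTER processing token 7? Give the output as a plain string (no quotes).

Token 1: literal('M'). Output: "M"
Token 2: literal('A'). Output: "MA"
Token 3: backref(off=1, len=2) (overlapping!). Copied 'AA' from pos 1. Output: "MAAA"
Token 4: literal('T'). Output: "MAAAT"
Token 5: backref(off=4, len=5) (overlapping!). Copied 'AAATA' from pos 1. Output: "MAAATAAATA"
Token 6: literal('T'). Output: "MAAATAAATAT"
Token 7: literal('C'). Output: "MAAATAAATATC"

Answer: MAAATAAATATC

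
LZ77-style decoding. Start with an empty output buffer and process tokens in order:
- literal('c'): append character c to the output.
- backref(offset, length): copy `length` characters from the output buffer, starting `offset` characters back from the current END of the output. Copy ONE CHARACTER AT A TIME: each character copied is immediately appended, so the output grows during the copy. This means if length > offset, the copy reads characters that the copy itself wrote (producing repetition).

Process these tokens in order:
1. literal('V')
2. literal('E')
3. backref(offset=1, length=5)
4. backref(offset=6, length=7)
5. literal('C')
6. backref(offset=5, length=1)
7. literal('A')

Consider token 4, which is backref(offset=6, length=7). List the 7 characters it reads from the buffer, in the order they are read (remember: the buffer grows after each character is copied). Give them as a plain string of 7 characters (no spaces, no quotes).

Token 1: literal('V'). Output: "V"
Token 2: literal('E'). Output: "VE"
Token 3: backref(off=1, len=5) (overlapping!). Copied 'EEEEE' from pos 1. Output: "VEEEEEE"
Token 4: backref(off=6, len=7). Buffer before: "VEEEEEE" (len 7)
  byte 1: read out[1]='E', append. Buffer now: "VEEEEEEE"
  byte 2: read out[2]='E', append. Buffer now: "VEEEEEEEE"
  byte 3: read out[3]='E', append. Buffer now: "VEEEEEEEEE"
  byte 4: read out[4]='E', append. Buffer now: "VEEEEEEEEEE"
  byte 5: read out[5]='E', append. Buffer now: "VEEEEEEEEEEE"
  byte 6: read out[6]='E', append. Buffer now: "VEEEEEEEEEEEE"
  byte 7: read out[7]='E', append. Buffer now: "VEEEEEEEEEEEEE"

Answer: EEEEEEE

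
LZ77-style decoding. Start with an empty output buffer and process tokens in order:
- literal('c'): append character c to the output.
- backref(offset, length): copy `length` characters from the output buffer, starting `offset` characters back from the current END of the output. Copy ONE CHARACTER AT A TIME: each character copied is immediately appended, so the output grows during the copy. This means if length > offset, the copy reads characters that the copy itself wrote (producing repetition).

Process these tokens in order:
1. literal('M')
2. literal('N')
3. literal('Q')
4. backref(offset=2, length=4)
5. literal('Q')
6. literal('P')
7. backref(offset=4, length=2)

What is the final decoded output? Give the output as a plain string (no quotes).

Answer: MNQNQNQQPNQ

Derivation:
Token 1: literal('M'). Output: "M"
Token 2: literal('N'). Output: "MN"
Token 3: literal('Q'). Output: "MNQ"
Token 4: backref(off=2, len=4) (overlapping!). Copied 'NQNQ' from pos 1. Output: "MNQNQNQ"
Token 5: literal('Q'). Output: "MNQNQNQQ"
Token 6: literal('P'). Output: "MNQNQNQQP"
Token 7: backref(off=4, len=2). Copied 'NQ' from pos 5. Output: "MNQNQNQQPNQ"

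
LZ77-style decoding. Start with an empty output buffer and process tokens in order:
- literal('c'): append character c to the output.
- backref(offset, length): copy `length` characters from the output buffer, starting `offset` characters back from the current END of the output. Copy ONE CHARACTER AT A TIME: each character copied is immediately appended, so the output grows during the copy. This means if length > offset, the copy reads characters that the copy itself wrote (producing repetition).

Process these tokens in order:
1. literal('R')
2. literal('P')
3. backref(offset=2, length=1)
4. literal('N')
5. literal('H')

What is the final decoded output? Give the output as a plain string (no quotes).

Answer: RPRNH

Derivation:
Token 1: literal('R'). Output: "R"
Token 2: literal('P'). Output: "RP"
Token 3: backref(off=2, len=1). Copied 'R' from pos 0. Output: "RPR"
Token 4: literal('N'). Output: "RPRN"
Token 5: literal('H'). Output: "RPRNH"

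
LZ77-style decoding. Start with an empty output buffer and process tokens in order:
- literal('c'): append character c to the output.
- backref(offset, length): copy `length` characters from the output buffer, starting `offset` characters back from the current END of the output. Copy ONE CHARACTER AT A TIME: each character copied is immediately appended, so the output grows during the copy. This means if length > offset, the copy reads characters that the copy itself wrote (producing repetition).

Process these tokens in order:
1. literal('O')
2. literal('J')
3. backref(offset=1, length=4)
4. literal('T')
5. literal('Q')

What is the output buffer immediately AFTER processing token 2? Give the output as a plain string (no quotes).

Token 1: literal('O'). Output: "O"
Token 2: literal('J'). Output: "OJ"

Answer: OJ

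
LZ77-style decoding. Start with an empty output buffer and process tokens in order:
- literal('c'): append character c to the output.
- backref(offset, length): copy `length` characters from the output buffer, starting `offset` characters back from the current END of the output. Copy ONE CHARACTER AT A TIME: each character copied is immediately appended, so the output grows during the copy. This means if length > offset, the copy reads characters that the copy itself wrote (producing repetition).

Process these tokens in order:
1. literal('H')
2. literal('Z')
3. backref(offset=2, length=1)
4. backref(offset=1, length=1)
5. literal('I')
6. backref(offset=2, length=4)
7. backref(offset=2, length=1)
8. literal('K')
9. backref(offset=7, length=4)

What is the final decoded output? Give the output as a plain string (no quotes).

Answer: HZHHIHIHIHKIHIH

Derivation:
Token 1: literal('H'). Output: "H"
Token 2: literal('Z'). Output: "HZ"
Token 3: backref(off=2, len=1). Copied 'H' from pos 0. Output: "HZH"
Token 4: backref(off=1, len=1). Copied 'H' from pos 2. Output: "HZHH"
Token 5: literal('I'). Output: "HZHHI"
Token 6: backref(off=2, len=4) (overlapping!). Copied 'HIHI' from pos 3. Output: "HZHHIHIHI"
Token 7: backref(off=2, len=1). Copied 'H' from pos 7. Output: "HZHHIHIHIH"
Token 8: literal('K'). Output: "HZHHIHIHIHK"
Token 9: backref(off=7, len=4). Copied 'IHIH' from pos 4. Output: "HZHHIHIHIHKIHIH"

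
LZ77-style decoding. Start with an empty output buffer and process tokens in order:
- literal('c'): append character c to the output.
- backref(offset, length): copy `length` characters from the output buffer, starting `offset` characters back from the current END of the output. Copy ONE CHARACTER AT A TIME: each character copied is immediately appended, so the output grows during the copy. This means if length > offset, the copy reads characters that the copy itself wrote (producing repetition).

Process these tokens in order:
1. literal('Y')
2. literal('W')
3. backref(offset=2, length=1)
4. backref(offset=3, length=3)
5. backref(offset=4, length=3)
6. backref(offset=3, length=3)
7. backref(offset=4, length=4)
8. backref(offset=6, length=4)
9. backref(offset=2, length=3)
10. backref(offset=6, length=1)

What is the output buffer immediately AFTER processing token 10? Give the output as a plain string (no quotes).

Token 1: literal('Y'). Output: "Y"
Token 2: literal('W'). Output: "YW"
Token 3: backref(off=2, len=1). Copied 'Y' from pos 0. Output: "YWY"
Token 4: backref(off=3, len=3). Copied 'YWY' from pos 0. Output: "YWYYWY"
Token 5: backref(off=4, len=3). Copied 'YYW' from pos 2. Output: "YWYYWYYYW"
Token 6: backref(off=3, len=3). Copied 'YYW' from pos 6. Output: "YWYYWYYYWYYW"
Token 7: backref(off=4, len=4). Copied 'WYYW' from pos 8. Output: "YWYYWYYYWYYWWYYW"
Token 8: backref(off=6, len=4). Copied 'YWWY' from pos 10. Output: "YWYYWYYYWYYWWYYWYWWY"
Token 9: backref(off=2, len=3) (overlapping!). Copied 'WYW' from pos 18. Output: "YWYYWYYYWYYWWYYWYWWYWYW"
Token 10: backref(off=6, len=1). Copied 'W' from pos 17. Output: "YWYYWYYYWYYWWYYWYWWYWYWW"

Answer: YWYYWYYYWYYWWYYWYWWYWYWW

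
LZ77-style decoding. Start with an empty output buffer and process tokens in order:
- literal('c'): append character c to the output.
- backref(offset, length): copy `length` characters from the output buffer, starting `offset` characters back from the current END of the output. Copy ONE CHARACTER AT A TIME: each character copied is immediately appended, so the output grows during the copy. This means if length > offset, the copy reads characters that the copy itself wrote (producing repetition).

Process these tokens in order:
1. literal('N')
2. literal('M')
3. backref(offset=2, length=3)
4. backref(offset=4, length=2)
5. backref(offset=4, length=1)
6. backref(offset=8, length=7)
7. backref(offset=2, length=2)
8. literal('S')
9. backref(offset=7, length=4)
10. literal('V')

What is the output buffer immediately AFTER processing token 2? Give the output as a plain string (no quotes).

Answer: NM

Derivation:
Token 1: literal('N'). Output: "N"
Token 2: literal('M'). Output: "NM"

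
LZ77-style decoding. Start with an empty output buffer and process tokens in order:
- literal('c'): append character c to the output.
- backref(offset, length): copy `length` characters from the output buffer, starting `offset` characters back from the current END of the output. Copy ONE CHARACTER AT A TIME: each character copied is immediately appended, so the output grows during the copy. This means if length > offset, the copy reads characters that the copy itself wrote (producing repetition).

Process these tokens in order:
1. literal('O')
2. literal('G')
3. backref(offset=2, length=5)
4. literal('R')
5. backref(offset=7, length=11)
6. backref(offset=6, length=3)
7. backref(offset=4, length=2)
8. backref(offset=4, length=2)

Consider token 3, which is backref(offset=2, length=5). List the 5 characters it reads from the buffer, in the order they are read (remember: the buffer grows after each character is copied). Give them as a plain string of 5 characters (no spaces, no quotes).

Token 1: literal('O'). Output: "O"
Token 2: literal('G'). Output: "OG"
Token 3: backref(off=2, len=5). Buffer before: "OG" (len 2)
  byte 1: read out[0]='O', append. Buffer now: "OGO"
  byte 2: read out[1]='G', append. Buffer now: "OGOG"
  byte 3: read out[2]='O', append. Buffer now: "OGOGO"
  byte 4: read out[3]='G', append. Buffer now: "OGOGOG"
  byte 5: read out[4]='O', append. Buffer now: "OGOGOGO"

Answer: OGOGO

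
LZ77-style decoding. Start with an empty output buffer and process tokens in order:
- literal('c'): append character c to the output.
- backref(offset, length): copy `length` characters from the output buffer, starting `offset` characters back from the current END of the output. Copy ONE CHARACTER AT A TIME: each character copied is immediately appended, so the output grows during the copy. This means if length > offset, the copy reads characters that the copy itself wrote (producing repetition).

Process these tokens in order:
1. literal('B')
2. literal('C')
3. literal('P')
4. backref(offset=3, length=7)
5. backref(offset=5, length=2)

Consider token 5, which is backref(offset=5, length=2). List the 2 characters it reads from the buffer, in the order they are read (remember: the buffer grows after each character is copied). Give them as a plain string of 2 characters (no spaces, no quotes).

Answer: PB

Derivation:
Token 1: literal('B'). Output: "B"
Token 2: literal('C'). Output: "BC"
Token 3: literal('P'). Output: "BCP"
Token 4: backref(off=3, len=7) (overlapping!). Copied 'BCPBCPB' from pos 0. Output: "BCPBCPBCPB"
Token 5: backref(off=5, len=2). Buffer before: "BCPBCPBCPB" (len 10)
  byte 1: read out[5]='P', append. Buffer now: "BCPBCPBCPBP"
  byte 2: read out[6]='B', append. Buffer now: "BCPBCPBCPBPB"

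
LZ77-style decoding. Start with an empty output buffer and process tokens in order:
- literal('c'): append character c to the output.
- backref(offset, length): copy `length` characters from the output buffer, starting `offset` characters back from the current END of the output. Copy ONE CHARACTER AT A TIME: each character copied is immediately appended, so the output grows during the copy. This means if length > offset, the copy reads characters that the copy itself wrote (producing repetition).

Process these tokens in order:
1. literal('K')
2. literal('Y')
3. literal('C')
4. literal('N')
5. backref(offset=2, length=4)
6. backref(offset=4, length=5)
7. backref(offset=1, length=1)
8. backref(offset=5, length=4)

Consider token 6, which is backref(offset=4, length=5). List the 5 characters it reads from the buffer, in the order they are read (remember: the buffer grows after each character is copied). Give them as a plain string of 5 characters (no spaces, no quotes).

Token 1: literal('K'). Output: "K"
Token 2: literal('Y'). Output: "KY"
Token 3: literal('C'). Output: "KYC"
Token 4: literal('N'). Output: "KYCN"
Token 5: backref(off=2, len=4) (overlapping!). Copied 'CNCN' from pos 2. Output: "KYCNCNCN"
Token 6: backref(off=4, len=5). Buffer before: "KYCNCNCN" (len 8)
  byte 1: read out[4]='C', append. Buffer now: "KYCNCNCNC"
  byte 2: read out[5]='N', append. Buffer now: "KYCNCNCNCN"
  byte 3: read out[6]='C', append. Buffer now: "KYCNCNCNCNC"
  byte 4: read out[7]='N', append. Buffer now: "KYCNCNCNCNCN"
  byte 5: read out[8]='C', append. Buffer now: "KYCNCNCNCNCNC"

Answer: CNCNC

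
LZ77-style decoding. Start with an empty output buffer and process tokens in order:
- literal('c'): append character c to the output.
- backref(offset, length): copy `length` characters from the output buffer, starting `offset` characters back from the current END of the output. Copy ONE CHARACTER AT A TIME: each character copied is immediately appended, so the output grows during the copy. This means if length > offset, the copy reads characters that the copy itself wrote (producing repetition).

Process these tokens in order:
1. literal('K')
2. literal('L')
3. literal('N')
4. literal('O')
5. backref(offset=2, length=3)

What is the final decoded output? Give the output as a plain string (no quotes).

Answer: KLNONON

Derivation:
Token 1: literal('K'). Output: "K"
Token 2: literal('L'). Output: "KL"
Token 3: literal('N'). Output: "KLN"
Token 4: literal('O'). Output: "KLNO"
Token 5: backref(off=2, len=3) (overlapping!). Copied 'NON' from pos 2. Output: "KLNONON"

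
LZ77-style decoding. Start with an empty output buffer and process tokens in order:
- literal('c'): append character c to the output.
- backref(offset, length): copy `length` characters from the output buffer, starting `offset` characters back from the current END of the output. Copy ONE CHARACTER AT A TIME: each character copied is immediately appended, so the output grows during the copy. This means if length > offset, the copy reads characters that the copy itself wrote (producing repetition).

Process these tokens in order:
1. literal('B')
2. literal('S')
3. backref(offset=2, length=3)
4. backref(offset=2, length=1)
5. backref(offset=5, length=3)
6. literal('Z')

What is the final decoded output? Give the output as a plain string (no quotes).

Token 1: literal('B'). Output: "B"
Token 2: literal('S'). Output: "BS"
Token 3: backref(off=2, len=3) (overlapping!). Copied 'BSB' from pos 0. Output: "BSBSB"
Token 4: backref(off=2, len=1). Copied 'S' from pos 3. Output: "BSBSBS"
Token 5: backref(off=5, len=3). Copied 'SBS' from pos 1. Output: "BSBSBSSBS"
Token 6: literal('Z'). Output: "BSBSBSSBSZ"

Answer: BSBSBSSBSZ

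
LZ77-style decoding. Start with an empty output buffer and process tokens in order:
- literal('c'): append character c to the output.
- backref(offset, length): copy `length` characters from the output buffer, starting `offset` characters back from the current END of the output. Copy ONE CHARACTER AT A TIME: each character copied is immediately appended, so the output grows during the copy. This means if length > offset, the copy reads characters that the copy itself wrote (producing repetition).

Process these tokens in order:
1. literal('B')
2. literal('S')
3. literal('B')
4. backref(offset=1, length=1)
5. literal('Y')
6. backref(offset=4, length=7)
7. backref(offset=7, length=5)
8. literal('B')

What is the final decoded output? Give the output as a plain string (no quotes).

Answer: BSBBYSBBYSBBSBBYSB

Derivation:
Token 1: literal('B'). Output: "B"
Token 2: literal('S'). Output: "BS"
Token 3: literal('B'). Output: "BSB"
Token 4: backref(off=1, len=1). Copied 'B' from pos 2. Output: "BSBB"
Token 5: literal('Y'). Output: "BSBBY"
Token 6: backref(off=4, len=7) (overlapping!). Copied 'SBBYSBB' from pos 1. Output: "BSBBYSBBYSBB"
Token 7: backref(off=7, len=5). Copied 'SBBYS' from pos 5. Output: "BSBBYSBBYSBBSBBYS"
Token 8: literal('B'). Output: "BSBBYSBBYSBBSBBYSB"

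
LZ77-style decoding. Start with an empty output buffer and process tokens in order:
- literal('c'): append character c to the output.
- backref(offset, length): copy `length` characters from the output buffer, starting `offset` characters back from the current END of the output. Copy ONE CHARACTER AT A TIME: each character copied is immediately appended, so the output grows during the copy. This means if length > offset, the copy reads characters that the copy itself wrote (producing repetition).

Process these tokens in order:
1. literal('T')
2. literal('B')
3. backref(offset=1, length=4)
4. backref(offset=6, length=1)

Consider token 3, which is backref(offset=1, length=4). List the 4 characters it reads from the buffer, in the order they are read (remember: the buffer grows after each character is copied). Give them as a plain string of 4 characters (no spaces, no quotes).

Token 1: literal('T'). Output: "T"
Token 2: literal('B'). Output: "TB"
Token 3: backref(off=1, len=4). Buffer before: "TB" (len 2)
  byte 1: read out[1]='B', append. Buffer now: "TBB"
  byte 2: read out[2]='B', append. Buffer now: "TBBB"
  byte 3: read out[3]='B', append. Buffer now: "TBBBB"
  byte 4: read out[4]='B', append. Buffer now: "TBBBBB"

Answer: BBBB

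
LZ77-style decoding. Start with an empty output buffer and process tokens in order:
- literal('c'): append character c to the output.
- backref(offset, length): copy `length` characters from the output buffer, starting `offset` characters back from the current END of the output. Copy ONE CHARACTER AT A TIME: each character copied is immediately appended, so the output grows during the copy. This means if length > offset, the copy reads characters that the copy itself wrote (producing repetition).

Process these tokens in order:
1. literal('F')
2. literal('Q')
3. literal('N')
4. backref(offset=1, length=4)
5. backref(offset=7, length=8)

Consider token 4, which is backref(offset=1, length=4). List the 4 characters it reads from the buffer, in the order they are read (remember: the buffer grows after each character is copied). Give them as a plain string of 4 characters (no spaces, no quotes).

Answer: NNNN

Derivation:
Token 1: literal('F'). Output: "F"
Token 2: literal('Q'). Output: "FQ"
Token 3: literal('N'). Output: "FQN"
Token 4: backref(off=1, len=4). Buffer before: "FQN" (len 3)
  byte 1: read out[2]='N', append. Buffer now: "FQNN"
  byte 2: read out[3]='N', append. Buffer now: "FQNNN"
  byte 3: read out[4]='N', append. Buffer now: "FQNNNN"
  byte 4: read out[5]='N', append. Buffer now: "FQNNNNN"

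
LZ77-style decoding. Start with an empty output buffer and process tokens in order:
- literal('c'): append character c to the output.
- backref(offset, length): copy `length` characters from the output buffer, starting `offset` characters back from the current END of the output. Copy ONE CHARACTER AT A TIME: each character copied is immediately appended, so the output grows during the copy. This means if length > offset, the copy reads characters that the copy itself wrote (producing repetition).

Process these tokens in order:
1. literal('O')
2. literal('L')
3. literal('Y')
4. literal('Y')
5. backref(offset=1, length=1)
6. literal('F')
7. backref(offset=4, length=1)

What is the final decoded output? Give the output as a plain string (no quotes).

Token 1: literal('O'). Output: "O"
Token 2: literal('L'). Output: "OL"
Token 3: literal('Y'). Output: "OLY"
Token 4: literal('Y'). Output: "OLYY"
Token 5: backref(off=1, len=1). Copied 'Y' from pos 3. Output: "OLYYY"
Token 6: literal('F'). Output: "OLYYYF"
Token 7: backref(off=4, len=1). Copied 'Y' from pos 2. Output: "OLYYYFY"

Answer: OLYYYFY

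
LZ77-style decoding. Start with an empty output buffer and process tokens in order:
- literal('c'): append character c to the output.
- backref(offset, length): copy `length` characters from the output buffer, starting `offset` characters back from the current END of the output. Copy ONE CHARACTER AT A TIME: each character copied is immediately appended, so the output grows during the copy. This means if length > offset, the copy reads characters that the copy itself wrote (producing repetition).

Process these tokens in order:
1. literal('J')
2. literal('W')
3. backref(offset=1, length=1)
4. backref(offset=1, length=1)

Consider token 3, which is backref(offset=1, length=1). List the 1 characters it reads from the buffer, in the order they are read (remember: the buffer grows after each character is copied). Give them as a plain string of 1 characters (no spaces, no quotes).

Token 1: literal('J'). Output: "J"
Token 2: literal('W'). Output: "JW"
Token 3: backref(off=1, len=1). Buffer before: "JW" (len 2)
  byte 1: read out[1]='W', append. Buffer now: "JWW"

Answer: W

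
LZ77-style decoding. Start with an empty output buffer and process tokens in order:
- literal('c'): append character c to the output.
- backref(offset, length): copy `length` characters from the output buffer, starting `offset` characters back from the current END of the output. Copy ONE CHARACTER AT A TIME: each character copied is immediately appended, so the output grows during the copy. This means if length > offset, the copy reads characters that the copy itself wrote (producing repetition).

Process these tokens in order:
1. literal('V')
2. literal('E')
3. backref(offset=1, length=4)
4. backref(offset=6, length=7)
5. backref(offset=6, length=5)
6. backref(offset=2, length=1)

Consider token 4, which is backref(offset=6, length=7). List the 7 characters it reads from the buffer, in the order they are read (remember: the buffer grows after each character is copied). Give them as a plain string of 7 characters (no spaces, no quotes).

Answer: VEEEEEV

Derivation:
Token 1: literal('V'). Output: "V"
Token 2: literal('E'). Output: "VE"
Token 3: backref(off=1, len=4) (overlapping!). Copied 'EEEE' from pos 1. Output: "VEEEEE"
Token 4: backref(off=6, len=7). Buffer before: "VEEEEE" (len 6)
  byte 1: read out[0]='V', append. Buffer now: "VEEEEEV"
  byte 2: read out[1]='E', append. Buffer now: "VEEEEEVE"
  byte 3: read out[2]='E', append. Buffer now: "VEEEEEVEE"
  byte 4: read out[3]='E', append. Buffer now: "VEEEEEVEEE"
  byte 5: read out[4]='E', append. Buffer now: "VEEEEEVEEEE"
  byte 6: read out[5]='E', append. Buffer now: "VEEEEEVEEEEE"
  byte 7: read out[6]='V', append. Buffer now: "VEEEEEVEEEEEV"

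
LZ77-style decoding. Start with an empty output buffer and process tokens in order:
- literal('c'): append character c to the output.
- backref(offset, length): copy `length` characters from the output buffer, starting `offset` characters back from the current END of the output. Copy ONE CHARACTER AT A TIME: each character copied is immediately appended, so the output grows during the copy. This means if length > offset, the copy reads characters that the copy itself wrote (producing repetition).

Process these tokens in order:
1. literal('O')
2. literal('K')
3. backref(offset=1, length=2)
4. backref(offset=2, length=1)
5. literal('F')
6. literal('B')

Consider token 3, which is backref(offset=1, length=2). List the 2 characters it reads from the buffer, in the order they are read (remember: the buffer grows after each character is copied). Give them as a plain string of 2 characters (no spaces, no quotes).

Answer: KK

Derivation:
Token 1: literal('O'). Output: "O"
Token 2: literal('K'). Output: "OK"
Token 3: backref(off=1, len=2). Buffer before: "OK" (len 2)
  byte 1: read out[1]='K', append. Buffer now: "OKK"
  byte 2: read out[2]='K', append. Buffer now: "OKKK"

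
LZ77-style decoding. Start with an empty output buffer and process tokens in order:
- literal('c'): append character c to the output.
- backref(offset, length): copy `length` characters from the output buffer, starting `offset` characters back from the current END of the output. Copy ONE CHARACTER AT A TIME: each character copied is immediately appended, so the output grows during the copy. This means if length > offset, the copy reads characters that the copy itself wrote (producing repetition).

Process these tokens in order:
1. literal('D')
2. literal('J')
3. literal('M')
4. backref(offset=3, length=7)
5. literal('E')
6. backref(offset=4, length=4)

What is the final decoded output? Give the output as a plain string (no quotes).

Token 1: literal('D'). Output: "D"
Token 2: literal('J'). Output: "DJ"
Token 3: literal('M'). Output: "DJM"
Token 4: backref(off=3, len=7) (overlapping!). Copied 'DJMDJMD' from pos 0. Output: "DJMDJMDJMD"
Token 5: literal('E'). Output: "DJMDJMDJMDE"
Token 6: backref(off=4, len=4). Copied 'JMDE' from pos 7. Output: "DJMDJMDJMDEJMDE"

Answer: DJMDJMDJMDEJMDE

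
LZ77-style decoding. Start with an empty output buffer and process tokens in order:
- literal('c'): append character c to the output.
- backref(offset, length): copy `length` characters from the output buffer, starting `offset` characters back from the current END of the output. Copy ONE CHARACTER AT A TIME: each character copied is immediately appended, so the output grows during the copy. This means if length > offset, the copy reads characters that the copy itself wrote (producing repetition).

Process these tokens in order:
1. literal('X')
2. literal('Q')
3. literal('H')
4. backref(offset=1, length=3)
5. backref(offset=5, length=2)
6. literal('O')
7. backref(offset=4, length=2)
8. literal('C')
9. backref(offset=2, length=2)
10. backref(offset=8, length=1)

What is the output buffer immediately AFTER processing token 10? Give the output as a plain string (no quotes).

Answer: XQHHHHQHOHQCQCQ

Derivation:
Token 1: literal('X'). Output: "X"
Token 2: literal('Q'). Output: "XQ"
Token 3: literal('H'). Output: "XQH"
Token 4: backref(off=1, len=3) (overlapping!). Copied 'HHH' from pos 2. Output: "XQHHHH"
Token 5: backref(off=5, len=2). Copied 'QH' from pos 1. Output: "XQHHHHQH"
Token 6: literal('O'). Output: "XQHHHHQHO"
Token 7: backref(off=4, len=2). Copied 'HQ' from pos 5. Output: "XQHHHHQHOHQ"
Token 8: literal('C'). Output: "XQHHHHQHOHQC"
Token 9: backref(off=2, len=2). Copied 'QC' from pos 10. Output: "XQHHHHQHOHQCQC"
Token 10: backref(off=8, len=1). Copied 'Q' from pos 6. Output: "XQHHHHQHOHQCQCQ"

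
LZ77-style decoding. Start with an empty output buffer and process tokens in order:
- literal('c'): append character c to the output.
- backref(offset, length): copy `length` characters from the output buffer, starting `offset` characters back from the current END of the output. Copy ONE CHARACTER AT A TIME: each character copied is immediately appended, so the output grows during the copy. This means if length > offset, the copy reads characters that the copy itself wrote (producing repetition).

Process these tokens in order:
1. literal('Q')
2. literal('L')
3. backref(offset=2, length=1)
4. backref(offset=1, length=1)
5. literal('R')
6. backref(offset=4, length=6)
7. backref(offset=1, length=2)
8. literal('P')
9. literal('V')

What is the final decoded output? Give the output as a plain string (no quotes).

Token 1: literal('Q'). Output: "Q"
Token 2: literal('L'). Output: "QL"
Token 3: backref(off=2, len=1). Copied 'Q' from pos 0. Output: "QLQ"
Token 4: backref(off=1, len=1). Copied 'Q' from pos 2. Output: "QLQQ"
Token 5: literal('R'). Output: "QLQQR"
Token 6: backref(off=4, len=6) (overlapping!). Copied 'LQQRLQ' from pos 1. Output: "QLQQRLQQRLQ"
Token 7: backref(off=1, len=2) (overlapping!). Copied 'QQ' from pos 10. Output: "QLQQRLQQRLQQQ"
Token 8: literal('P'). Output: "QLQQRLQQRLQQQP"
Token 9: literal('V'). Output: "QLQQRLQQRLQQQPV"

Answer: QLQQRLQQRLQQQPV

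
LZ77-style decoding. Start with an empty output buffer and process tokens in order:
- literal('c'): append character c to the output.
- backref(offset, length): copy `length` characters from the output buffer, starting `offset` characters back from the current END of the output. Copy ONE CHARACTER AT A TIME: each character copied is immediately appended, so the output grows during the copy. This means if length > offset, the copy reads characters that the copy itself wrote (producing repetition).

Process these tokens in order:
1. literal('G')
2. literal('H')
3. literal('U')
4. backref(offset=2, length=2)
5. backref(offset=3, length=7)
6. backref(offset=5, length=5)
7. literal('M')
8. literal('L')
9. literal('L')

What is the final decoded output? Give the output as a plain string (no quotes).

Token 1: literal('G'). Output: "G"
Token 2: literal('H'). Output: "GH"
Token 3: literal('U'). Output: "GHU"
Token 4: backref(off=2, len=2). Copied 'HU' from pos 1. Output: "GHUHU"
Token 5: backref(off=3, len=7) (overlapping!). Copied 'UHUUHUU' from pos 2. Output: "GHUHUUHUUHUU"
Token 6: backref(off=5, len=5). Copied 'UUHUU' from pos 7. Output: "GHUHUUHUUHUUUUHUU"
Token 7: literal('M'). Output: "GHUHUUHUUHUUUUHUUM"
Token 8: literal('L'). Output: "GHUHUUHUUHUUUUHUUML"
Token 9: literal('L'). Output: "GHUHUUHUUHUUUUHUUMLL"

Answer: GHUHUUHUUHUUUUHUUMLL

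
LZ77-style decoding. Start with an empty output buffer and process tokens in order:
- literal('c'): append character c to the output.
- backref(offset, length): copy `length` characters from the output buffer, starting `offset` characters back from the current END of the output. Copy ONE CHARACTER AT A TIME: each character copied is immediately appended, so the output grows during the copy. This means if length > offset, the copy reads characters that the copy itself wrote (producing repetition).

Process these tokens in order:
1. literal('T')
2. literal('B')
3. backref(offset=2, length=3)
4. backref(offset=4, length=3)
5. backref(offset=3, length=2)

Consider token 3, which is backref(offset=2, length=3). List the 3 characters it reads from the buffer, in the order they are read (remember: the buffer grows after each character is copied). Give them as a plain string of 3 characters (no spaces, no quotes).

Answer: TBT

Derivation:
Token 1: literal('T'). Output: "T"
Token 2: literal('B'). Output: "TB"
Token 3: backref(off=2, len=3). Buffer before: "TB" (len 2)
  byte 1: read out[0]='T', append. Buffer now: "TBT"
  byte 2: read out[1]='B', append. Buffer now: "TBTB"
  byte 3: read out[2]='T', append. Buffer now: "TBTBT"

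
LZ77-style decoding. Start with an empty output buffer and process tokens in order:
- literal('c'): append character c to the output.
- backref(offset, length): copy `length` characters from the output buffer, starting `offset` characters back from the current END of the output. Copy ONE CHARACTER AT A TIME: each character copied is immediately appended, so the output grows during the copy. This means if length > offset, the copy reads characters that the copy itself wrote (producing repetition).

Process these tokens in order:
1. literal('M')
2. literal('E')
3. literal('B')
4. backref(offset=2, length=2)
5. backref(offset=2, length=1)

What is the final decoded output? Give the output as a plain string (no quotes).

Token 1: literal('M'). Output: "M"
Token 2: literal('E'). Output: "ME"
Token 3: literal('B'). Output: "MEB"
Token 4: backref(off=2, len=2). Copied 'EB' from pos 1. Output: "MEBEB"
Token 5: backref(off=2, len=1). Copied 'E' from pos 3. Output: "MEBEBE"

Answer: MEBEBE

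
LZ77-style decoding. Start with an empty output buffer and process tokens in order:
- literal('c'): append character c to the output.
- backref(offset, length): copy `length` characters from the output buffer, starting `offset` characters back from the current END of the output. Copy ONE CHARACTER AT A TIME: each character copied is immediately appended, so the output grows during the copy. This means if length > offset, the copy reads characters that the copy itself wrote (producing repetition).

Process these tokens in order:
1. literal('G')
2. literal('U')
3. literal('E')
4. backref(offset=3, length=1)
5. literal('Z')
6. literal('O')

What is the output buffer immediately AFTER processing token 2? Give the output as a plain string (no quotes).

Answer: GU

Derivation:
Token 1: literal('G'). Output: "G"
Token 2: literal('U'). Output: "GU"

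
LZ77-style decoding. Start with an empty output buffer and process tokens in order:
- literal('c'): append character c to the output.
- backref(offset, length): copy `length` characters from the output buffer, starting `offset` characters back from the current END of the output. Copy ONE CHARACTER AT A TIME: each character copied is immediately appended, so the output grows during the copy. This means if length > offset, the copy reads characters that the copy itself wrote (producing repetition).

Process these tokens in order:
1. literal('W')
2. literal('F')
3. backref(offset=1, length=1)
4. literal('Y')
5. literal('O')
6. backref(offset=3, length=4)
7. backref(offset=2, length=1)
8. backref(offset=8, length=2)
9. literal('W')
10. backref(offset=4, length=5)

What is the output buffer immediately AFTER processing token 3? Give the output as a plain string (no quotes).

Answer: WFF

Derivation:
Token 1: literal('W'). Output: "W"
Token 2: literal('F'). Output: "WF"
Token 3: backref(off=1, len=1). Copied 'F' from pos 1. Output: "WFF"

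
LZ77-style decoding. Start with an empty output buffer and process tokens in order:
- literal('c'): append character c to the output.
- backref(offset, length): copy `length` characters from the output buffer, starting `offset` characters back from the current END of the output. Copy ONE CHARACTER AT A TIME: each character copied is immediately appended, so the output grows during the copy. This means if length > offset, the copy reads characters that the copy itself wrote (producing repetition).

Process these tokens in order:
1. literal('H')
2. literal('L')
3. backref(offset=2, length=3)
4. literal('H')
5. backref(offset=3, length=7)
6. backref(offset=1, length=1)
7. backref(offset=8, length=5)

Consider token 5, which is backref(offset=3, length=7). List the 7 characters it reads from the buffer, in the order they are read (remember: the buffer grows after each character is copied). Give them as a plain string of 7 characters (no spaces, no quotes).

Answer: LHHLHHL

Derivation:
Token 1: literal('H'). Output: "H"
Token 2: literal('L'). Output: "HL"
Token 3: backref(off=2, len=3) (overlapping!). Copied 'HLH' from pos 0. Output: "HLHLH"
Token 4: literal('H'). Output: "HLHLHH"
Token 5: backref(off=3, len=7). Buffer before: "HLHLHH" (len 6)
  byte 1: read out[3]='L', append. Buffer now: "HLHLHHL"
  byte 2: read out[4]='H', append. Buffer now: "HLHLHHLH"
  byte 3: read out[5]='H', append. Buffer now: "HLHLHHLHH"
  byte 4: read out[6]='L', append. Buffer now: "HLHLHHLHHL"
  byte 5: read out[7]='H', append. Buffer now: "HLHLHHLHHLH"
  byte 6: read out[8]='H', append. Buffer now: "HLHLHHLHHLHH"
  byte 7: read out[9]='L', append. Buffer now: "HLHLHHLHHLHHL"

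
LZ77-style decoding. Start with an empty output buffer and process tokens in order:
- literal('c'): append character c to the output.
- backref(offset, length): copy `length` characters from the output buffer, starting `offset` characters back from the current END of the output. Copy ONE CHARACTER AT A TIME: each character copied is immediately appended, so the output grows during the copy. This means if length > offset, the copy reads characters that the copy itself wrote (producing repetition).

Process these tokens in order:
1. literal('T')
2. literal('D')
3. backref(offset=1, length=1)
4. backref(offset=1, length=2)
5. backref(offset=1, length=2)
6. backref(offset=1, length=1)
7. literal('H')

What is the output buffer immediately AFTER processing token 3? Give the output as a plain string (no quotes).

Answer: TDD

Derivation:
Token 1: literal('T'). Output: "T"
Token 2: literal('D'). Output: "TD"
Token 3: backref(off=1, len=1). Copied 'D' from pos 1. Output: "TDD"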